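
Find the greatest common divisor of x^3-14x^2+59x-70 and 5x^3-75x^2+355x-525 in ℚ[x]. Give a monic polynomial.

x^2-12x+35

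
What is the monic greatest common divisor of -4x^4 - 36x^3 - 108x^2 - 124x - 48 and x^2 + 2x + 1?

Apply the Euclidean algorithm:
  -4x^4 - 36x^3 - 108x^2 - 124x - 48 = (-4x^2 - 28x - 48)(x^2 + 2x + 1) + (0)
The last nonzero remainder x^2 + 2x + 1 is already monic.

x^2 + 2x + 1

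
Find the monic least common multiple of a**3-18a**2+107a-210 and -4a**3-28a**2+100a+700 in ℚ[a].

Apply the Euclidean algorithm:
  a**3-18a**2+107a-210 = (-1/4)(-4a**3-28a**2+100a+700) + (-25a**2+132a-35)
  -4a**3-28a**2+100a+700 = ((4/25)a+1228/625)(-25a**2+132a-35) + (-(96096/625)a+96096/125)
  -25a**2+132a-35 = ((15625/96096)a-625/13728)(-(96096/625)a+96096/125) + (0)
Last nonzero remainder: -(96096/625)a+96096/125. Dividing through by -96096/625 gives the monic gcd a-5.
Then lcm(f, g) = f·g / gcd(f, g); expanding and making the result monic gives the answer.

a**5-6a**4-74a**3+444a**2+1225a-7350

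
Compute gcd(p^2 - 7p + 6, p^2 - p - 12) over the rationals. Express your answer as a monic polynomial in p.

Repeated division with remainder:
  p^2 - 7p + 6 = (p^2 - p - 12) + (-6p + 18)
  p^2 - p - 12 = (-(1/6)p - 1/3)(-6p + 18) + (-6)
  -6p + 18 = (p - 3)(-6) + (0)
The last nonzero remainder is the constant -6, so the polynomials are coprime and gcd = 1.

1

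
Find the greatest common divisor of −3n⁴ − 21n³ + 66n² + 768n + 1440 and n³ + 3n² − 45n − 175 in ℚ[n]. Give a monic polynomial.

Repeated division with remainder:
  −3n⁴ − 21n³ + 66n² + 768n + 1440 = (−3n − 12)(n³ + 3n² − 45n − 175) + (−33n² − 297n − 660)
  n³ + 3n² − 45n − 175 = (−(1/33)n + 2/11)(−33n² − 297n − 660) + (−11n − 55)
  −33n² − 297n − 660 = (3n + 12)(−11n − 55) + (0)
Last nonzero remainder: −11n − 55. Dividing through by −11 gives the monic gcd n + 5.

n + 5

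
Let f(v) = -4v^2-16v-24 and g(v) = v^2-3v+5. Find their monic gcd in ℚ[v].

By polynomial division,
  -4v^2-16v-24 = (-4)(v^2-3v+5) + (-28v-4)
  v^2-3v+5 = (-(1/28)v+11/98)(-28v-4) + (267/49)
  -28v-4 = (-(1372/267)v-196/267)(267/49) + (0)
The last nonzero remainder is the constant 267/49, so the polynomials are coprime and gcd = 1.

1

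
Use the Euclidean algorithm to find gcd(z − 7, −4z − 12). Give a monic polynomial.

Euclidean algorithm in ℚ[z]:
  z − 7 = (−1/4)(−4z − 12) + (−10)
  −4z − 12 = ((2/5)z + 6/5)(−10) + (0)
The last nonzero remainder is the constant −10, so the polynomials are coprime and gcd = 1.

1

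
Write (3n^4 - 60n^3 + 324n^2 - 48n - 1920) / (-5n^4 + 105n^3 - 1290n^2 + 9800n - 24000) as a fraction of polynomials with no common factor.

By polynomial division,
  3n^4 - 60n^3 + 324n^2 - 48n - 1920 = (-3/5)(-5n^4 + 105n^3 - 1290n^2 + 9800n - 24000) + (3n^3 - 450n^2 + 5832n - 16320)
  -5n^4 + 105n^3 - 1290n^2 + 9800n - 24000 = (-(5/3)n - 215)(3n^3 - 450n^2 + 5832n - 16320) + (-88320n^2 + 1236480n - 3532800)
  3n^3 - 450n^2 + 5832n - 16320 = (-(1/29440)n + 17/3680)(-88320n^2 + 1236480n - 3532800) + (0)
Last nonzero remainder: -88320n^2 + 1236480n - 3532800. Dividing through by -88320 gives the monic gcd n^2 - 14n + 40.
Cancel n^2 - 14n + 40 from numerator and denominator to get the reduced form.

(-3n^2 + 18n + 48)/(5n^2 - 35n + 600)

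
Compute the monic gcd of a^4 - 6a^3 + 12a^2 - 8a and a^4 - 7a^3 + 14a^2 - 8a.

a^2 - 2a

Euclidean algorithm in ℚ[a]:
  a^4 - 6a^3 + 12a^2 - 8a = (a^4 - 7a^3 + 14a^2 - 8a) + (a^3 - 2a^2)
  a^4 - 7a^3 + 14a^2 - 8a = (a - 5)(a^3 - 2a^2) + (4a^2 - 8a)
  a^3 - 2a^2 = ((1/4)a)(4a^2 - 8a) + (0)
Last nonzero remainder: 4a^2 - 8a. Dividing through by 4 gives the monic gcd a^2 - 2a.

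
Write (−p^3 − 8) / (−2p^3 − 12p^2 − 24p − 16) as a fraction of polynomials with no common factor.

By polynomial division,
  −p^3 − 8 = (1/2)(−2p^3 − 12p^2 − 24p − 16) + (6p^2 + 12p)
  −2p^3 − 12p^2 − 24p − 16 = (−(1/3)p − 4/3)(6p^2 + 12p) + (−8p − 16)
  6p^2 + 12p = (−(3/4)p)(−8p − 16) + (0)
Last nonzero remainder: −8p − 16. Dividing through by −8 gives the monic gcd p + 2.
Cancel p + 2 from numerator and denominator to get the reduced form.

(p^2 − 2p + 4)/(2p^2 + 8p + 8)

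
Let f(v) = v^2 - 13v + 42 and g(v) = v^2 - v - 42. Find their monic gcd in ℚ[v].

v - 7

Apply the Euclidean algorithm:
  v^2 - 13v + 42 = (v^2 - v - 42) + (-12v + 84)
  v^2 - v - 42 = (-(1/12)v - 1/2)(-12v + 84) + (0)
Last nonzero remainder: -12v + 84. Dividing through by -12 gives the monic gcd v - 7.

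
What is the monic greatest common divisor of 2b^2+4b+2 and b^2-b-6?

Repeated division with remainder:
  2b^2+4b+2 = (2)(b^2-b-6) + (6b+14)
  b^2-b-6 = ((1/6)b-5/9)(6b+14) + (16/9)
  6b+14 = ((27/8)b+63/8)(16/9) + (0)
The last nonzero remainder is the constant 16/9, so the polynomials are coprime and gcd = 1.

1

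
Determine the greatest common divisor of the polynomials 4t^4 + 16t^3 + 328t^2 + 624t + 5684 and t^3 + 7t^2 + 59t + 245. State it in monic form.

t^2 + 2t + 49

Repeated division with remainder:
  4t^4 + 16t^3 + 328t^2 + 624t + 5684 = (4t - 12)(t^3 + 7t^2 + 59t + 245) + (176t^2 + 352t + 8624)
  t^3 + 7t^2 + 59t + 245 = ((1/176)t + 5/176)(176t^2 + 352t + 8624) + (0)
Last nonzero remainder: 176t^2 + 352t + 8624. Dividing through by 176 gives the monic gcd t^2 + 2t + 49.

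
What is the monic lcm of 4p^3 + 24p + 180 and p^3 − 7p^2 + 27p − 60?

p^4 − 4p^3 + 6p^2 + 21p − 180

Repeated division with remainder:
  4p^3 + 24p + 180 = (4)(p^3 − 7p^2 + 27p − 60) + (28p^2 − 84p + 420)
  p^3 − 7p^2 + 27p − 60 = ((1/28)p − 1/7)(28p^2 − 84p + 420) + (0)
Last nonzero remainder: 28p^2 − 84p + 420. Dividing through by 28 gives the monic gcd p^2 − 3p + 15.
Then lcm(f, g) = f·g / gcd(f, g); expanding and making the result monic gives the answer.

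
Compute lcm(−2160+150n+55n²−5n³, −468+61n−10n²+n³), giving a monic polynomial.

Euclidean algorithm in ℚ[n]:
  −5n³+55n²+150n−2160 = (−5)(n³−10n²+61n−468) + (5n²+455n−4500)
  n³−10n²+61n−468 = ((1/5)n−101/5)(5n²+455n−4500) + (10152n−91368)
  5n²+455n−4500 = ((5/10152)n+125/2538)(10152n−91368) + (0)
Last nonzero remainder: 10152n−91368. Dividing through by 10152 gives the monic gcd n−9.
Then lcm(f, g) = f·g / gcd(f, g); expanding and making the result monic gives the answer.

22464−1992n−110n²+33n³−12n⁴+n⁵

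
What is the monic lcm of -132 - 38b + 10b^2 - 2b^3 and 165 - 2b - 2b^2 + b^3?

330 + 161b - 6b^2 + b^4

Repeated division with remainder:
  -2b^3 + 10b^2 - 38b - 132 = (-2)(b^3 - 2b^2 - 2b + 165) + (6b^2 - 42b + 198)
  b^3 - 2b^2 - 2b + 165 = ((1/6)b + 5/6)(6b^2 - 42b + 198) + (0)
Last nonzero remainder: 6b^2 - 42b + 198. Dividing through by 6 gives the monic gcd b^2 - 7b + 33.
Then lcm(f, g) = f·g / gcd(f, g); expanding and making the result monic gives the answer.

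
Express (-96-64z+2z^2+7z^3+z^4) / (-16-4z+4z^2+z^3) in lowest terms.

(-12+z+z^2)/(-2+z)

By polynomial division,
  z^4+7z^3+2z^2-64z-96 = (z+3)(z^3+4z^2-4z-16) + (-6z^2-36z-48)
  z^3+4z^2-4z-16 = (-(1/6)z+1/3)(-6z^2-36z-48) + (0)
Last nonzero remainder: -6z^2-36z-48. Dividing through by -6 gives the monic gcd z^2+6z+8.
Cancel z^2+6z+8 from numerator and denominator to get the reduced form.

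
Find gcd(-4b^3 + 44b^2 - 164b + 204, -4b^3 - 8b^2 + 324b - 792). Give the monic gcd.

b - 3

Euclidean algorithm in ℚ[b]:
  -4b^3 + 44b^2 - 164b + 204 = (-4b^3 - 8b^2 + 324b - 792) + (52b^2 - 488b + 996)
  -4b^3 - 8b^2 + 324b - 792 = (-(1/13)b - 148/169)(52b^2 - 488b + 996) + (-(4520/169)b + 13560/169)
  52b^2 - 488b + 996 = (-(2197/1130)b + 14027/1130)(-(4520/169)b + 13560/169) + (0)
Last nonzero remainder: -(4520/169)b + 13560/169. Dividing through by -4520/169 gives the monic gcd b - 3.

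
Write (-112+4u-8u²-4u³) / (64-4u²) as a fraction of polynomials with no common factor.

(7-2u+u²)/(-4+u)

By polynomial division,
  -4u³-8u²+4u-112 = (u+2)(-4u²+64) + (-60u-240)
  -4u²+64 = ((1/15)u-4/15)(-60u-240) + (0)
Last nonzero remainder: -60u-240. Dividing through by -60 gives the monic gcd u+4.
Cancel u+4 from numerator and denominator to get the reduced form.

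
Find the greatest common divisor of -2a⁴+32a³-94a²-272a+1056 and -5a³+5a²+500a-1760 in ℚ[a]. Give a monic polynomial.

a-4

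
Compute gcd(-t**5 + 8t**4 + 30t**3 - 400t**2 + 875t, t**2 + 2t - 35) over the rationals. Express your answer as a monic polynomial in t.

t**2 + 2t - 35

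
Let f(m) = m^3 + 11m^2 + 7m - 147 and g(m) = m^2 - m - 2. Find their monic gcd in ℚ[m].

1

Apply the Euclidean algorithm:
  m^3 + 11m^2 + 7m - 147 = (m + 12)(m^2 - m - 2) + (21m - 123)
  m^2 - m - 2 = ((1/21)m + 34/147)(21m - 123) + (1296/49)
  21m - 123 = ((343/432)m - 2009/432)(1296/49) + (0)
The last nonzero remainder is the constant 1296/49, so the polynomials are coprime and gcd = 1.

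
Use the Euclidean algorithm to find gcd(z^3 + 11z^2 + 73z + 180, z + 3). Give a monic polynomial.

Euclidean algorithm in ℚ[z]:
  z^3 + 11z^2 + 73z + 180 = (z^2 + 8z + 49)(z + 3) + (33)
  z + 3 = ((1/33)z + 1/11)(33) + (0)
The last nonzero remainder is the constant 33, so the polynomials are coprime and gcd = 1.

1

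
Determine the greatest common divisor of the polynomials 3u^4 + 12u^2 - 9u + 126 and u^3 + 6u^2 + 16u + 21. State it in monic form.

u^2 + 3u + 7

Apply the Euclidean algorithm:
  3u^4 + 12u^2 - 9u + 126 = (3u - 18)(u^3 + 6u^2 + 16u + 21) + (72u^2 + 216u + 504)
  u^3 + 6u^2 + 16u + 21 = ((1/72)u + 1/24)(72u^2 + 216u + 504) + (0)
Last nonzero remainder: 72u^2 + 216u + 504. Dividing through by 72 gives the monic gcd u^2 + 3u + 7.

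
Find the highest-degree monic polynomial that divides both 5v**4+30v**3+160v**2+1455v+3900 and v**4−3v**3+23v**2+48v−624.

v**3+v**2+27v+156

By polynomial division,
  5v**4+30v**3+160v**2+1455v+3900 = (5)(v**4−3v**3+23v**2+48v−624) + (45v**3+45v**2+1215v+7020)
  v**4−3v**3+23v**2+48v−624 = ((1/45)v−4/45)(45v**3+45v**2+1215v+7020) + (0)
Last nonzero remainder: 45v**3+45v**2+1215v+7020. Dividing through by 45 gives the monic gcd v**3+v**2+27v+156.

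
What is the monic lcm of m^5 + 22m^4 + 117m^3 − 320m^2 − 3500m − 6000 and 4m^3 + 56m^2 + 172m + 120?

m^6 + 23m^5 + 139m^4 − 203m^3 − 3820m^2 − 9500m − 6000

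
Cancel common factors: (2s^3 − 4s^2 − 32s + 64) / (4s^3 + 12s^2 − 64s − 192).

(s − 2)/(2s + 6)

Euclidean algorithm in ℚ[s]:
  2s^3 − 4s^2 − 32s + 64 = (1/2)(4s^3 + 12s^2 − 64s − 192) + (−10s^2 + 160)
  4s^3 + 12s^2 − 64s − 192 = (−(2/5)s − 6/5)(−10s^2 + 160) + (0)
Last nonzero remainder: −10s^2 + 160. Dividing through by −10 gives the monic gcd s^2 − 16.
Cancel s^2 − 16 from numerator and denominator to get the reduced form.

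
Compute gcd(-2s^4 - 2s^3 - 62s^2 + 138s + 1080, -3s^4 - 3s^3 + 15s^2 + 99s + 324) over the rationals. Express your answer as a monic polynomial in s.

Euclidean algorithm in ℚ[s]:
  -2s^4 - 2s^3 - 62s^2 + 138s + 1080 = (2/3)(-3s^4 - 3s^3 + 15s^2 + 99s + 324) + (-72s^2 + 72s + 864)
  -3s^4 - 3s^3 + 15s^2 + 99s + 324 = ((1/24)s^2 + (1/12)s + 3/8)(-72s^2 + 72s + 864) + (0)
Last nonzero remainder: -72s^2 + 72s + 864. Dividing through by -72 gives the monic gcd s^2 - s - 12.

s^2 - s - 12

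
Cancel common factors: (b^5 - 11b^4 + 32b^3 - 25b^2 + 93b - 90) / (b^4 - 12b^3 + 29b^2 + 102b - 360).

Apply the Euclidean algorithm:
  b^5 - 11b^4 + 32b^3 - 25b^2 + 93b - 90 = (b + 1)(b^4 - 12b^3 + 29b^2 + 102b - 360) + (15b^3 - 156b^2 + 351b + 270)
  b^4 - 12b^3 + 29b^2 + 102b - 360 = ((1/15)b - 8/75)(15b^3 - 156b^2 + 351b + 270) + (-(276/25)b^2 + (3036/25)b - 1656/5)
  15b^3 - 156b^2 + 351b + 270 = (-(125/92)b - 75/92)(-(276/25)b^2 + (3036/25)b - 1656/5) + (0)
Last nonzero remainder: -(276/25)b^2 + (3036/25)b - 1656/5. Dividing through by -276/25 gives the monic gcd b^2 - 11b + 30.
Cancel b^2 - 11b + 30 from numerator and denominator to get the reduced form.

(b^3 + 2b - 3)/(b^2 - b - 12)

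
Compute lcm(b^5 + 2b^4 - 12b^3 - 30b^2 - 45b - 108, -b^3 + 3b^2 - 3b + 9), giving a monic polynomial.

b^6 - b^5 - 18b^4 + 6b^3 + 45b^2 + 27b + 324

By polynomial division,
  b^5 + 2b^4 - 12b^3 - 30b^2 - 45b - 108 = (-b^2 - 5b)(-b^3 + 3b^2 - 3b + 9) + (-36b^2 - 108)
  -b^3 + 3b^2 - 3b + 9 = ((1/36)b - 1/12)(-36b^2 - 108) + (0)
Last nonzero remainder: -36b^2 - 108. Dividing through by -36 gives the monic gcd b^2 + 3.
Then lcm(f, g) = f·g / gcd(f, g); expanding and making the result monic gives the answer.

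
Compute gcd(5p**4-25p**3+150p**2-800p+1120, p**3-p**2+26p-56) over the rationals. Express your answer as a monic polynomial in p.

p**3-p**2+26p-56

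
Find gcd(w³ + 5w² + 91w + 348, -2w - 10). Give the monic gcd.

1

By polynomial division,
  w³ + 5w² + 91w + 348 = (-(1/2)w² - 91/2)(-2w - 10) + (-107)
  -2w - 10 = ((2/107)w + 10/107)(-107) + (0)
The last nonzero remainder is the constant -107, so the polynomials are coprime and gcd = 1.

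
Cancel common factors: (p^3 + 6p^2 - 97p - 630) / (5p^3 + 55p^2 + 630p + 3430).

Euclidean algorithm in ℚ[p]:
  p^3 + 6p^2 - 97p - 630 = (1/5)(5p^3 + 55p^2 + 630p + 3430) + (-5p^2 - 223p - 1316)
  5p^3 + 55p^2 + 630p + 3430 = (-p + 168/5)(-5p^2 - 223p - 1316) + ((34034/5)p + 238238/5)
  -5p^2 - 223p - 1316 = (-(25/34034)p - 470/17017)((34034/5)p + 238238/5) + (0)
Last nonzero remainder: (34034/5)p + 238238/5. Dividing through by 34034/5 gives the monic gcd p + 7.
Cancel p + 7 from numerator and denominator to get the reduced form.

(p^2 - p - 90)/(5p^2 + 20p + 490)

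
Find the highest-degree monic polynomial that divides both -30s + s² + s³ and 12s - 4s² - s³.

6s + s²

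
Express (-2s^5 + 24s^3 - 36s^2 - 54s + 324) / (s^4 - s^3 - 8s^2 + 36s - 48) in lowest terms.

(-2s^3 - 6s^2 + 18s + 54)/(s^2 + 2s - 8)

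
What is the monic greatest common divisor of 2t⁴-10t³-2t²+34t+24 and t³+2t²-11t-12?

t²-2t-3

Apply the Euclidean algorithm:
  2t⁴-10t³-2t²+34t+24 = (2t-14)(t³+2t²-11t-12) + (48t²-96t-144)
  t³+2t²-11t-12 = ((1/48)t+1/12)(48t²-96t-144) + (0)
Last nonzero remainder: 48t²-96t-144. Dividing through by 48 gives the monic gcd t²-2t-3.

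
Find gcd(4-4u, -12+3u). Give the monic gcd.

Repeated division with remainder:
  -4u+4 = (-4/3)(3u-12) + (-12)
  3u-12 = (-(1/4)u+1)(-12) + (0)
The last nonzero remainder is the constant -12, so the polynomials are coprime and gcd = 1.

1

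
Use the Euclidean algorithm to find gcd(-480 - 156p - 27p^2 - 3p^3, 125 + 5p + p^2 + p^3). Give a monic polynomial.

5 + p

By polynomial division,
  -3p^3 - 27p^2 - 156p - 480 = (-3)(p^3 + p^2 + 5p + 125) + (-24p^2 - 141p - 105)
  p^3 + p^2 + 5p + 125 = (-(1/24)p + 13/64)(-24p^2 - 141p - 105) + ((1873/64)p + 9365/64)
  -24p^2 - 141p - 105 = (-(1536/1873)p - 1344/1873)((1873/64)p + 9365/64) + (0)
Last nonzero remainder: (1873/64)p + 9365/64. Dividing through by 1873/64 gives the monic gcd p + 5.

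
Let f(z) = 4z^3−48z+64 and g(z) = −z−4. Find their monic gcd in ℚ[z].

z+4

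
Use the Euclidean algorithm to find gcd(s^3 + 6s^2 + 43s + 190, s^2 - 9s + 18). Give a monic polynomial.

1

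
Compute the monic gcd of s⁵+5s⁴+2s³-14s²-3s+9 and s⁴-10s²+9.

Apply the Euclidean algorithm:
  s⁵+5s⁴+2s³-14s²-3s+9 = (s+5)(s⁴-10s²+9) + (12s³+36s²-12s-36)
  s⁴-10s²+9 = ((1/12)s-1/4)(12s³+36s²-12s-36) + (0)
Last nonzero remainder: 12s³+36s²-12s-36. Dividing through by 12 gives the monic gcd s³+3s²-s-3.

s³+3s²-s-3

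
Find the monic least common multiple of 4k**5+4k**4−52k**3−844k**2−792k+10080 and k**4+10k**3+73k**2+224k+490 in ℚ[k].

Apply the Euclidean algorithm:
  4k**5+4k**4−52k**3−844k**2−792k+10080 = (4k−36)(k**4+10k**3+73k**2+224k+490) + (16k**3+888k**2+5312k+27720)
  k**4+10k**3+73k**2+224k+490 = ((1/16)k−91/32)(16k**3+888k**2+5312k+27720) + ((9065/4)k**2+(27195/2)k+317275/4)
  16k**3+888k**2+5312k+27720 = ((64/9065)k+3168/9065)((9065/4)k**2+(27195/2)k+317275/4) + (0)
Last nonzero remainder: (9065/4)k**2+(27195/2)k+317275/4. Dividing through by 9065/4 gives the monic gcd k**2+6k+35.
Then lcm(f, g) = f·g / gcd(f, g); expanding and making the result monic gives the answer.

k**7+5k**6+5k**5−249k**4−1224k**3−1226k**2+7308k+35280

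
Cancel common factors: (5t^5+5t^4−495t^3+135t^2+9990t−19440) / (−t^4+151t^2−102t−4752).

(−5t^3−15t^2+225t−405)/(t^2+2t−99)

Repeated division with remainder:
  5t^5+5t^4−495t^3+135t^2+9990t−19440 = (−5t−5)(−t^4+151t^2−102t−4752) + (260t^3+380t^2−14280t−43200)
  −t^4+151t^2−102t−4752 = (−(1/260)t+19/3380)(260t^3+380t^2−14280t−43200) + ((15876/169)t^2−(31752/169)t−762048/169)
  260t^3+380t^2−14280t−43200 = ((10985/3969)t+4225/441)((15876/169)t^2−(31752/169)t−762048/169) + (0)
Last nonzero remainder: (15876/169)t^2−(31752/169)t−762048/169. Dividing through by 15876/169 gives the monic gcd t^2−2t−48.
Cancel t^2−2t−48 from numerator and denominator to get the reduced form.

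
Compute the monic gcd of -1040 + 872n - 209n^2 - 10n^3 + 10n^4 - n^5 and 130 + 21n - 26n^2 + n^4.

65 - 22n - 2n^2 + n^3

By polynomial division,
  -n^5 + 10n^4 - 10n^3 - 209n^2 + 872n - 1040 = (-n + 10)(n^4 - 26n^2 + 21n + 130) + (-36n^3 + 72n^2 + 792n - 2340)
  n^4 - 26n^2 + 21n + 130 = (-(1/36)n - 1/18)(-36n^3 + 72n^2 + 792n - 2340) + (0)
Last nonzero remainder: -36n^3 + 72n^2 + 792n - 2340. Dividing through by -36 gives the monic gcd n^3 - 2n^2 - 22n + 65.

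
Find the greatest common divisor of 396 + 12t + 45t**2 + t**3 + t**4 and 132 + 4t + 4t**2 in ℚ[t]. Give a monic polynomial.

By polynomial division,
  t**4 + t**3 + 45t**2 + 12t + 396 = ((1/4)t**2 + 3)(4t**2 + 4t + 132) + (0)
Last nonzero remainder: 4t**2 + 4t + 132. Dividing through by 4 gives the monic gcd t**2 + t + 33.

33 + t + t**2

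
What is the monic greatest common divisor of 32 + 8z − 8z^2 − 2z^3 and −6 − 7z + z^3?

By polynomial division,
  −2z^3 − 8z^2 + 8z + 32 = (−2)(z^3 − 7z − 6) + (−8z^2 − 6z + 20)
  z^3 − 7z − 6 = (−(1/8)z + 3/32)(−8z^2 − 6z + 20) + (−(63/16)z − 63/8)
  −8z^2 − 6z + 20 = ((128/63)z − 160/63)(−(63/16)z − 63/8) + (0)
Last nonzero remainder: −(63/16)z − 63/8. Dividing through by −63/16 gives the monic gcd z + 2.

2 + z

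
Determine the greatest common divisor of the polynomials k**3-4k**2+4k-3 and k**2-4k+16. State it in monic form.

1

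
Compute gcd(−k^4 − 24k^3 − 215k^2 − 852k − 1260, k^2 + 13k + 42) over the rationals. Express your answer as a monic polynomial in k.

Euclidean algorithm in ℚ[k]:
  −k^4 − 24k^3 − 215k^2 − 852k − 1260 = (−k^2 − 11k − 30)(k^2 + 13k + 42) + (0)
The last nonzero remainder k^2 + 13k + 42 is already monic.

k^2 + 13k + 42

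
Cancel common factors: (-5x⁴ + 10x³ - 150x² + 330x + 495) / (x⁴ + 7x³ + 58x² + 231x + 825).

(-5x² + 10x + 15)/(x² + 7x + 25)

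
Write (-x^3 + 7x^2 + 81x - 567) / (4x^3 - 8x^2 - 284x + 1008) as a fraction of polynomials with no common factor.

Repeated division with remainder:
  -x^3 + 7x^2 + 81x - 567 = (-1/4)(4x^3 - 8x^2 - 284x + 1008) + (5x^2 + 10x - 315)
  4x^3 - 8x^2 - 284x + 1008 = ((4/5)x - 16/5)(5x^2 + 10x - 315) + (0)
Last nonzero remainder: 5x^2 + 10x - 315. Dividing through by 5 gives the monic gcd x^2 + 2x - 63.
Cancel x^2 + 2x - 63 from numerator and denominator to get the reduced form.

(-x + 9)/(4x - 16)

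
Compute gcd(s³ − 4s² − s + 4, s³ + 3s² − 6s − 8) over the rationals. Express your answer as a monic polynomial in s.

s + 1

Apply the Euclidean algorithm:
  s³ − 4s² − s + 4 = (s³ + 3s² − 6s − 8) + (−7s² + 5s + 12)
  s³ + 3s² − 6s − 8 = (−(1/7)s − 26/49)(−7s² + 5s + 12) + (−(80/49)s − 80/49)
  −7s² + 5s + 12 = ((343/80)s − 147/20)(−(80/49)s − 80/49) + (0)
Last nonzero remainder: −(80/49)s − 80/49. Dividing through by −80/49 gives the monic gcd s + 1.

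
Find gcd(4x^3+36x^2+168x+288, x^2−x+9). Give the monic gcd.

By polynomial division,
  4x^3+36x^2+168x+288 = (4x+40)(x^2−x+9) + (172x−72)
  x^2−x+9 = ((1/172)x−25/7396)(172x−72) + (16191/1849)
  172x−72 = ((318028/16191)x−14792/1799)(16191/1849) + (0)
The last nonzero remainder is the constant 16191/1849, so the polynomials are coprime and gcd = 1.

1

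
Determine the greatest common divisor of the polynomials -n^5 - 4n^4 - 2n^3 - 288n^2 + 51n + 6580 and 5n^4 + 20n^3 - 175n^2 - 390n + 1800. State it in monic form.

n^2 + n - 20

Apply the Euclidean algorithm:
  -n^5 - 4n^4 - 2n^3 - 288n^2 + 51n + 6580 = (-(1/5)n)(5n^4 + 20n^3 - 175n^2 - 390n + 1800) + (-37n^3 - 366n^2 + 411n + 6580)
  5n^4 + 20n^3 - 175n^2 - 390n + 1800 = (-(5/37)n + 1090/1369)(-37n^3 - 366n^2 + 411n + 6580) + ((235400/1369)n^2 + (235400/1369)n - 4708000/1369)
  -37n^3 - 366n^2 + 411n + 6580 = (-(50653/235400)n - 450401/235400)((235400/1369)n^2 + (235400/1369)n - 4708000/1369) + (0)
Last nonzero remainder: (235400/1369)n^2 + (235400/1369)n - 4708000/1369. Dividing through by 235400/1369 gives the monic gcd n^2 + n - 20.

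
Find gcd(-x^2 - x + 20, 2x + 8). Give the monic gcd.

1

Repeated division with remainder:
  -x^2 - x + 20 = (-(1/2)x + 3/2)(2x + 8) + (8)
  2x + 8 = ((1/4)x + 1)(8) + (0)
The last nonzero remainder is the constant 8, so the polynomials are coprime and gcd = 1.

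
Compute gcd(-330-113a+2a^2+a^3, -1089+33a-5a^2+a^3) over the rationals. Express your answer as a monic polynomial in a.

Repeated division with remainder:
  a^3+2a^2-113a-330 = (a^3-5a^2+33a-1089) + (7a^2-146a+759)
  a^3-5a^2+33a-1089 = ((1/7)a+111/49)(7a^2-146a+759) + ((12510/49)a-137610/49)
  7a^2-146a+759 = ((343/12510)a-1127/4170)((12510/49)a-137610/49) + (0)
Last nonzero remainder: (12510/49)a-137610/49. Dividing through by 12510/49 gives the monic gcd a-11.

-11+a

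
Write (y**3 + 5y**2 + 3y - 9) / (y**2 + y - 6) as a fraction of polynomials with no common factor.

(y**2 + 2y - 3)/(y - 2)

Repeated division with remainder:
  y**3 + 5y**2 + 3y - 9 = (y + 4)(y**2 + y - 6) + (5y + 15)
  y**2 + y - 6 = ((1/5)y - 2/5)(5y + 15) + (0)
Last nonzero remainder: 5y + 15. Dividing through by 5 gives the monic gcd y + 3.
Cancel y + 3 from numerator and denominator to get the reduced form.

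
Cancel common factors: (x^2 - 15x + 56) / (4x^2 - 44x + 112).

(x - 8)/(4x - 16)

Euclidean algorithm in ℚ[x]:
  x^2 - 15x + 56 = (1/4)(4x^2 - 44x + 112) + (-4x + 28)
  4x^2 - 44x + 112 = (-x + 4)(-4x + 28) + (0)
Last nonzero remainder: -4x + 28. Dividing through by -4 gives the monic gcd x - 7.
Cancel x - 7 from numerator and denominator to get the reduced form.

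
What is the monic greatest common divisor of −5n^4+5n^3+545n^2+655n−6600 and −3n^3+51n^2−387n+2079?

Repeated division with remainder:
  −5n^4+5n^3+545n^2+655n−6600 = ((5/3)n+80/3)(−3n^3+51n^2−387n+2079) + (−170n^2+7510n−62040)
  −3n^3+51n^2−387n+2079 = ((3/170)n+693/1445)(−170n^2+7510n−62040) + (−(836325/289)n+9199575/289)
  −170n^2+7510n−62040 = ((9826/167265)n−108664/55755)(−(836325/289)n+9199575/289) + (0)
Last nonzero remainder: −(836325/289)n+9199575/289. Dividing through by −836325/289 gives the monic gcd n−11.

n−11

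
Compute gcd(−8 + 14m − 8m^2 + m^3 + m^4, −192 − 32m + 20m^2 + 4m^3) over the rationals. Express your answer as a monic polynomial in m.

Repeated division with remainder:
  m^4 + m^3 − 8m^2 + 14m − 8 = ((1/4)m − 1)(4m^3 + 20m^2 − 32m − 192) + (20m^2 + 30m − 200)
  4m^3 + 20m^2 − 32m − 192 = ((1/5)m + 7/10)(20m^2 + 30m − 200) + (−13m − 52)
  20m^2 + 30m − 200 = (−(20/13)m + 50/13)(−13m − 52) + (0)
Last nonzero remainder: −13m − 52. Dividing through by −13 gives the monic gcd m + 4.

4 + m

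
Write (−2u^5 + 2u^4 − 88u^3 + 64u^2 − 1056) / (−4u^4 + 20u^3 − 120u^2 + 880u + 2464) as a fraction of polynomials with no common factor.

(u^2 − 3u + 6)/(2u − 14)

By polynomial division,
  −2u^5 + 2u^4 − 88u^3 + 64u^2 − 1056 = ((1/2)u + 2)(−4u^4 + 20u^3 − 120u^2 + 880u + 2464) + (−68u^3 − 136u^2 − 2992u − 5984)
  −4u^4 + 20u^3 − 120u^2 + 880u + 2464 = ((1/17)u − 7/17)(−68u^3 − 136u^2 − 2992u − 5984) + (0)
Last nonzero remainder: −68u^3 − 136u^2 − 2992u − 5984. Dividing through by −68 gives the monic gcd u^3 + 2u^2 + 44u + 88.
Cancel u^3 + 2u^2 + 44u + 88 from numerator and denominator to get the reduced form.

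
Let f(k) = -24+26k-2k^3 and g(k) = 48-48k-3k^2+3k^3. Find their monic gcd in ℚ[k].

-4+3k+k^2

By polynomial division,
  -2k^3+26k-24 = (-2/3)(3k^3-3k^2-48k+48) + (-2k^2-6k+8)
  3k^3-3k^2-48k+48 = (-(3/2)k+6)(-2k^2-6k+8) + (0)
Last nonzero remainder: -2k^2-6k+8. Dividing through by -2 gives the monic gcd k^2+3k-4.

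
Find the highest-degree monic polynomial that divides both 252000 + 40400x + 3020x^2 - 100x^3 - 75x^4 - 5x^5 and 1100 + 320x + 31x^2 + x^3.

Repeated division with remainder:
  -5x^5 - 75x^4 - 100x^3 + 3020x^2 + 40400x + 252000 = (-5x^2 + 80x - 980)(x^3 + 31x^2 + 320x + 1100) + (13300x^2 + 266000x + 1330000)
  x^3 + 31x^2 + 320x + 1100 = ((1/13300)x + 11/13300)(13300x^2 + 266000x + 1330000) + (0)
Last nonzero remainder: 13300x^2 + 266000x + 1330000. Dividing through by 13300 gives the monic gcd x^2 + 20x + 100.

100 + 20x + x^2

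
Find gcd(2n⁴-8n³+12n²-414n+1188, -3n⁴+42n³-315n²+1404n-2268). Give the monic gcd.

Euclidean algorithm in ℚ[n]:
  2n⁴-8n³+12n²-414n+1188 = (-2/3)(-3n⁴+42n³-315n²+1404n-2268) + (20n³-198n²+522n-324)
  -3n⁴+42n³-315n²+1404n-2268 = (-(3/20)n+123/200)(20n³-198n²+522n-324) + (-(11493/100)n²+(103437/100)n-103437/50)
  20n³-198n²+522n-324 = (-(2000/11493)n+200/1277)(-(11493/100)n²+(103437/100)n-103437/50) + (0)
Last nonzero remainder: -(11493/100)n²+(103437/100)n-103437/50. Dividing through by -11493/100 gives the monic gcd n²-9n+18.

n²-9n+18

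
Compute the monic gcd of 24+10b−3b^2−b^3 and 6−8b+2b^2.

By polynomial division,
  −b^3−3b^2+10b+24 = (−(1/2)b−7/2)(2b^2−8b+6) + (−15b+45)
  2b^2−8b+6 = (−(2/15)b+2/15)(−15b+45) + (0)
Last nonzero remainder: −15b+45. Dividing through by −15 gives the monic gcd b−3.

−3+b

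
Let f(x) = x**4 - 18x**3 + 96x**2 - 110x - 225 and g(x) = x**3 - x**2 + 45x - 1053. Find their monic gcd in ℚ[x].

x - 9

Euclidean algorithm in ℚ[x]:
  x**4 - 18x**3 + 96x**2 - 110x - 225 = (x - 17)(x**3 - x**2 + 45x - 1053) + (34x**2 + 1708x - 18126)
  x**3 - x**2 + 45x - 1053 = ((1/34)x - 871/578)(34x**2 + 1708x - 18126) + ((910910/289)x - 8198190/289)
  34x**2 + 1708x - 18126 = ((4913/455455)x + 291023/455455)((910910/289)x - 8198190/289) + (0)
Last nonzero remainder: (910910/289)x - 8198190/289. Dividing through by 910910/289 gives the monic gcd x - 9.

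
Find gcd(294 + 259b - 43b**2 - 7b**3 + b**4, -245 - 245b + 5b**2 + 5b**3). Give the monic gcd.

-7 - 6b + b**2

Euclidean algorithm in ℚ[b]:
  b**4 - 7b**3 - 43b**2 + 259b + 294 = ((1/5)b - 8/5)(5b**3 + 5b**2 - 245b - 245) + (14b**2 - 84b - 98)
  5b**3 + 5b**2 - 245b - 245 = ((5/14)b + 5/2)(14b**2 - 84b - 98) + (0)
Last nonzero remainder: 14b**2 - 84b - 98. Dividing through by 14 gives the monic gcd b**2 - 6b - 7.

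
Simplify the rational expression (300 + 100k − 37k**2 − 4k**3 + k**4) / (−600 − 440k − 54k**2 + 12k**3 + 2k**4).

Apply the Euclidean algorithm:
  k**4 − 4k**3 − 37k**2 + 100k + 300 = (1/2)(2k**4 + 12k**3 − 54k**2 − 440k − 600) + (−10k**3 − 10k**2 + 320k + 600)
  2k**4 + 12k**3 − 54k**2 − 440k − 600 = (−(1/5)k − 1)(−10k**3 − 10k**2 + 320k + 600) + (0)
Last nonzero remainder: −10k**3 − 10k**2 + 320k + 600. Dividing through by −10 gives the monic gcd k**3 + k**2 − 32k − 60.
Cancel k**3 + k**2 − 32k − 60 from numerator and denominator to get the reduced form.

(−5 + k)/(10 + 2k)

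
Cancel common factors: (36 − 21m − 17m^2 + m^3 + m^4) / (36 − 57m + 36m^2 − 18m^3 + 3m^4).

(9 + 6m + m^2)/(9 − 3m + 3m^2)

By polynomial division,
  m^4 + m^3 − 17m^2 − 21m + 36 = (1/3)(3m^4 − 18m^3 + 36m^2 − 57m + 36) + (7m^3 − 29m^2 − 2m + 24)
  3m^4 − 18m^3 + 36m^2 − 57m + 36 = ((3/7)m − 39/49)(7m^3 − 29m^2 − 2m + 24) + ((675/49)m^2 − (3375/49)m + 2700/49)
  7m^3 − 29m^2 − 2m + 24 = ((343/675)m + 98/225)((675/49)m^2 − (3375/49)m + 2700/49) + (0)
Last nonzero remainder: (675/49)m^2 − (3375/49)m + 2700/49. Dividing through by 675/49 gives the monic gcd m^2 − 5m + 4.
Cancel m^2 − 5m + 4 from numerator and denominator to get the reduced form.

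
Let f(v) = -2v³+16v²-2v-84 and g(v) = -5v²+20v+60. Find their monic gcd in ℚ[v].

Repeated division with remainder:
  -2v³+16v²-2v-84 = ((2/5)v-8/5)(-5v²+20v+60) + (6v+12)
  -5v²+20v+60 = (-(5/6)v+5)(6v+12) + (0)
Last nonzero remainder: 6v+12. Dividing through by 6 gives the monic gcd v+2.

v+2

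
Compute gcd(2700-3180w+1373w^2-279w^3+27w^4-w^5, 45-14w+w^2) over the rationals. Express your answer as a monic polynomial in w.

45-14w+w^2

Repeated division with remainder:
  -w^5+27w^4-279w^3+1373w^2-3180w+2700 = (-w^3+13w^2-52w+60)(w^2-14w+45) + (0)
The last nonzero remainder w^2-14w+45 is already monic.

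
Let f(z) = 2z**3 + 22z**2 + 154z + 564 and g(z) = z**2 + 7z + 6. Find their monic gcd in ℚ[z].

Repeated division with remainder:
  2z**3 + 22z**2 + 154z + 564 = (2z + 8)(z**2 + 7z + 6) + (86z + 516)
  z**2 + 7z + 6 = ((1/86)z + 1/86)(86z + 516) + (0)
Last nonzero remainder: 86z + 516. Dividing through by 86 gives the monic gcd z + 6.

z + 6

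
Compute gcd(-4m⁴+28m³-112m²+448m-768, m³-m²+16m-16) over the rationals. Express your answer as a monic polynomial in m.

m²+16

By polynomial division,
  -4m⁴+28m³-112m²+448m-768 = (-4m+24)(m³-m²+16m-16) + (-24m²-384)
  m³-m²+16m-16 = (-(1/24)m+1/24)(-24m²-384) + (0)
Last nonzero remainder: -24m²-384. Dividing through by -24 gives the monic gcd m²+16.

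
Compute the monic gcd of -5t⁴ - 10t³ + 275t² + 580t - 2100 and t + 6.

Repeated division with remainder:
  -5t⁴ - 10t³ + 275t² + 580t - 2100 = (-5t³ + 20t² + 155t - 350)(t + 6) + (0)
The last nonzero remainder t + 6 is already monic.

t + 6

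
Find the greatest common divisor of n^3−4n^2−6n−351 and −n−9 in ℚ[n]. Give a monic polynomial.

1

Euclidean algorithm in ℚ[n]:
  n^3−4n^2−6n−351 = (−n^2+13n−111)(−n−9) + (−1350)
  −n−9 = ((1/1350)n+1/150)(−1350) + (0)
The last nonzero remainder is the constant −1350, so the polynomials are coprime and gcd = 1.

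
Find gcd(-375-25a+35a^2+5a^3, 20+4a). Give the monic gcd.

5+a

By polynomial division,
  5a^3+35a^2-25a-375 = ((5/4)a^2+(5/2)a-75/4)(4a+20) + (0)
Last nonzero remainder: 4a+20. Dividing through by 4 gives the monic gcd a+5.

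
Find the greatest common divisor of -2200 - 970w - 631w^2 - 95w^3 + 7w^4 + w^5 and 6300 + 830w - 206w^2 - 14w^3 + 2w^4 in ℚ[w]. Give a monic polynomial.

Euclidean algorithm in ℚ[w]:
  w^5 + 7w^4 - 95w^3 - 631w^2 - 970w - 2200 = ((1/2)w + 7)(2w^4 - 14w^3 - 206w^2 + 830w + 6300) + (106w^3 + 396w^2 - 9930w - 46300)
  2w^4 - 14w^3 - 206w^2 + 830w + 6300 = ((1/53)w - 569/2809)(106w^3 + 396w^2 - 9930w - 46300) + ((172960/2809)w^2 - (864800/2809)w - 8648000/2809)
  106w^3 + 396w^2 - 9930w - 46300 = ((148877/86480)w + 1300567/86480)((172960/2809)w^2 - (864800/2809)w - 8648000/2809) + (0)
Last nonzero remainder: (172960/2809)w^2 - (864800/2809)w - 8648000/2809. Dividing through by 172960/2809 gives the monic gcd w^2 - 5w - 50.

-50 - 5w + w^2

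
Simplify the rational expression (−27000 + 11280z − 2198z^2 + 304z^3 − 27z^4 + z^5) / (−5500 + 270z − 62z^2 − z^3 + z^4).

Apply the Euclidean algorithm:
  z^5 − 27z^4 + 304z^3 − 2198z^2 + 11280z − 27000 = (z − 26)(z^4 − z^3 − 62z^2 + 270z − 5500) + (340z^3 − 4080z^2 + 23800z − 170000)
  z^4 − z^3 − 62z^2 + 270z − 5500 = ((1/340)z + 11/340)(340z^3 − 4080z^2 + 23800z − 170000) + (0)
Last nonzero remainder: 340z^3 − 4080z^2 + 23800z − 170000. Dividing through by 340 gives the monic gcd z^3 − 12z^2 + 70z − 500.
Cancel z^3 − 12z^2 + 70z − 500 from numerator and denominator to get the reduced form.

(54 − 15z + z^2)/(11 + z)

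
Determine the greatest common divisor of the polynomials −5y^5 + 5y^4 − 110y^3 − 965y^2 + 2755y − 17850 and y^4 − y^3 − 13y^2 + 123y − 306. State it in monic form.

By polynomial division,
  −5y^5 + 5y^4 − 110y^3 − 965y^2 + 2755y − 17850 = (−5y)(y^4 − y^3 − 13y^2 + 123y − 306) + (−175y^3 − 350y^2 + 1225y − 17850)
  y^4 − y^3 − 13y^2 + 123y − 306 = (−(1/175)y + 3/175)(−175y^3 − 350y^2 + 1225y − 17850) + (0)
Last nonzero remainder: −175y^3 − 350y^2 + 1225y − 17850. Dividing through by −175 gives the monic gcd y^3 + 2y^2 − 7y + 102.

y^3 + 2y^2 − 7y + 102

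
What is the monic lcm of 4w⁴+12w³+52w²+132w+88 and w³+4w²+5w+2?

w⁵+4w⁴+16w³+46w²+55w+22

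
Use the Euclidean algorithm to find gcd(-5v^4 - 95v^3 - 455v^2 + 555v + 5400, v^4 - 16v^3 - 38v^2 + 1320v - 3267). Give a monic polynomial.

Euclidean algorithm in ℚ[v]:
  -5v^4 - 95v^3 - 455v^2 + 555v + 5400 = (-5)(v^4 - 16v^3 - 38v^2 + 1320v - 3267) + (-175v^3 - 645v^2 + 7155v - 10935)
  v^4 - 16v^3 - 38v^2 + 1320v - 3267 = (-(1/175)v + 689/6125)(-175v^3 - 645v^2 + 7155v - 10935) + ((92416/1225)v^2 + (554496/1225)v - 2495232/1225)
  -175v^3 - 645v^2 + 7155v - 10935 = (-(214375/92416)v + 496125/92416)((92416/1225)v^2 + (554496/1225)v - 2495232/1225) + (0)
Last nonzero remainder: (92416/1225)v^2 + (554496/1225)v - 2495232/1225. Dividing through by 92416/1225 gives the monic gcd v^2 + 6v - 27.

v^2 + 6v - 27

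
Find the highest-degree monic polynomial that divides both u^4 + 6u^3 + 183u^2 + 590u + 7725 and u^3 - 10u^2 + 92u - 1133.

By polynomial division,
  u^4 + 6u^3 + 183u^2 + 590u + 7725 = (u + 16)(u^3 - 10u^2 + 92u - 1133) + (251u^2 + 251u + 25853)
  u^3 - 10u^2 + 92u - 1133 = ((1/251)u - 11/251)(251u^2 + 251u + 25853) + (0)
Last nonzero remainder: 251u^2 + 251u + 25853. Dividing through by 251 gives the monic gcd u^2 + u + 103.

u^2 + u + 103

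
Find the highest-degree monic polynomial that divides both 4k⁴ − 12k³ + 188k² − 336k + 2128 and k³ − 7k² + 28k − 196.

k² + 28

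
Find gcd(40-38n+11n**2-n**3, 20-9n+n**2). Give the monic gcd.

20-9n+n**2

Repeated division with remainder:
  -n**3+11n**2-38n+40 = (-n+2)(n**2-9n+20) + (0)
The last nonzero remainder n**2-9n+20 is already monic.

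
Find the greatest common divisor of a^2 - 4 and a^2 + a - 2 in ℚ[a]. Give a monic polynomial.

a + 2

Repeated division with remainder:
  a^2 - 4 = (a^2 + a - 2) + (-a - 2)
  a^2 + a - 2 = (-a + 1)(-a - 2) + (0)
Last nonzero remainder: -a - 2. Dividing through by -1 gives the monic gcd a + 2.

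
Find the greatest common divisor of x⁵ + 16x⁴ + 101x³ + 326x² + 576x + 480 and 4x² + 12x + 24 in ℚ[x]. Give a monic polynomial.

Repeated division with remainder:
  x⁵ + 16x⁴ + 101x³ + 326x² + 576x + 480 = ((1/4)x³ + (13/4)x² + 14x + 20)(4x² + 12x + 24) + (0)
Last nonzero remainder: 4x² + 12x + 24. Dividing through by 4 gives the monic gcd x² + 3x + 6.

x² + 3x + 6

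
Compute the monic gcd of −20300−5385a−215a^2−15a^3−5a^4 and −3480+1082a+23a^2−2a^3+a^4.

By polynomial division,
  −5a^4−15a^3−215a^2−5385a−20300 = (−5)(a^4−2a^3+23a^2+1082a−3480) + (−25a^3−100a^2+25a−37700)
  a^4−2a^3+23a^2+1082a−3480 = (−(1/25)a+6/25)(−25a^3−100a^2+25a−37700) + (48a^2−432a+5568)
  −25a^3−100a^2+25a−37700 = (−(25/48)a−325/48)(48a^2−432a+5568) + (0)
Last nonzero remainder: 48a^2−432a+5568. Dividing through by 48 gives the monic gcd a^2−9a+116.

116−9a+a^2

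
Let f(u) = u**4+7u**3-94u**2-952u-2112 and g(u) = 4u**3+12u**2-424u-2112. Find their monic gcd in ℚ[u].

Apply the Euclidean algorithm:
  u**4+7u**3-94u**2-952u-2112 = ((1/4)u+1)(4u**3+12u**2-424u-2112) + (0)
Last nonzero remainder: 4u**3+12u**2-424u-2112. Dividing through by 4 gives the monic gcd u**3+3u**2-106u-528.

u**3+3u**2-106u-528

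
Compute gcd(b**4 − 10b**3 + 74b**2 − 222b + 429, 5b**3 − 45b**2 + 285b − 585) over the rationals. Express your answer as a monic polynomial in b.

b**2 − 6b + 39

By polynomial division,
  b**4 − 10b**3 + 74b**2 − 222b + 429 = ((1/5)b − 1/5)(5b**3 − 45b**2 + 285b − 585) + (8b**2 − 48b + 312)
  5b**3 − 45b**2 + 285b − 585 = ((5/8)b − 15/8)(8b**2 − 48b + 312) + (0)
Last nonzero remainder: 8b**2 − 48b + 312. Dividing through by 8 gives the monic gcd b**2 − 6b + 39.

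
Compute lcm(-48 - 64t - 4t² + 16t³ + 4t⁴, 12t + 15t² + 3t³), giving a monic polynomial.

Euclidean algorithm in ℚ[t]:
  4t⁴ + 16t³ - 4t² - 64t - 48 = ((4/3)t - 4/3)(3t³ + 15t² + 12t) + (-48t - 48)
  3t³ + 15t² + 12t = (-(1/16)t² - (1/4)t)(-48t - 48) + (0)
Last nonzero remainder: -48t - 48. Dividing through by -48 gives the monic gcd t + 1.
Then lcm(f, g) = f·g / gcd(f, g); expanding and making the result monic gives the answer.

-48t - 76t² - 20t³ + 15t⁴ + 8t⁵ + t⁶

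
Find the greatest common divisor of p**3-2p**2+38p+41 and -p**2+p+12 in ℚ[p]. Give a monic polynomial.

1

Apply the Euclidean algorithm:
  p**3-2p**2+38p+41 = (-p+1)(-p**2+p+12) + (49p+29)
  -p**2+p+12 = (-(1/49)p+78/2401)(49p+29) + (26550/2401)
  49p+29 = ((117649/26550)p+69629/26550)(26550/2401) + (0)
The last nonzero remainder is the constant 26550/2401, so the polynomials are coprime and gcd = 1.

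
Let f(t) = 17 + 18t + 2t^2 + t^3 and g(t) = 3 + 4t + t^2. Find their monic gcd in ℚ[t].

1 + t

Repeated division with remainder:
  t^3 + 2t^2 + 18t + 17 = (t − 2)(t^2 + 4t + 3) + (23t + 23)
  t^2 + 4t + 3 = ((1/23)t + 3/23)(23t + 23) + (0)
Last nonzero remainder: 23t + 23. Dividing through by 23 gives the monic gcd t + 1.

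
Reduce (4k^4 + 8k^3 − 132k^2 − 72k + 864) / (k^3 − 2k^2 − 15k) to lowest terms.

Repeated division with remainder:
  4k^4 + 8k^3 − 132k^2 − 72k + 864 = (4k + 16)(k^3 − 2k^2 − 15k) + (−40k^2 + 168k + 864)
  k^3 − 2k^2 − 15k = (−(1/40)k − 11/200)(−40k^2 + 168k + 864) + ((396/25)k + 1188/25)
  −40k^2 + 168k + 864 = (−(250/99)k + 200/11)((396/25)k + 1188/25) + (0)
Last nonzero remainder: (396/25)k + 1188/25. Dividing through by 396/25 gives the monic gcd k + 3.
Cancel k + 3 from numerator and denominator to get the reduced form.

(4k^3 − 4k^2 − 120k + 288)/(k^2 − 5k)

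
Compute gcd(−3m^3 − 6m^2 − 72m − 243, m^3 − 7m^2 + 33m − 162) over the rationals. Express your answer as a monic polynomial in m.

m^2 − m + 27

By polynomial division,
  −3m^3 − 6m^2 − 72m − 243 = (−3)(m^3 − 7m^2 + 33m − 162) + (−27m^2 + 27m − 729)
  m^3 − 7m^2 + 33m − 162 = (−(1/27)m + 2/9)(−27m^2 + 27m − 729) + (0)
Last nonzero remainder: −27m^2 + 27m − 729. Dividing through by −27 gives the monic gcd m^2 − m + 27.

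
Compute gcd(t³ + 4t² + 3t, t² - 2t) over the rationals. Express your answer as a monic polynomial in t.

t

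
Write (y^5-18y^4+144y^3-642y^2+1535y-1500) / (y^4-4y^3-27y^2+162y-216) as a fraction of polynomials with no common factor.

(y^3-11y^2+55y-125)/(y^2+3y-18)

Euclidean algorithm in ℚ[y]:
  y^5-18y^4+144y^3-642y^2+1535y-1500 = (y-14)(y^4-4y^3-27y^2+162y-216) + (115y^3-1182y^2+4019y-4524)
  y^4-4y^3-27y^2+162y-216 = ((1/115)y+722/13225)(115y^3-1182y^2+4019y-4524) + ((34144/13225)y^2-(239008/13225)y+409728/13225)
  115y^3-1182y^2+4019y-4524 = ((1520875/34144)y-4985825/34144)((34144/13225)y^2-(239008/13225)y+409728/13225) + (0)
Last nonzero remainder: (34144/13225)y^2-(239008/13225)y+409728/13225. Dividing through by 34144/13225 gives the monic gcd y^2-7y+12.
Cancel y^2-7y+12 from numerator and denominator to get the reduced form.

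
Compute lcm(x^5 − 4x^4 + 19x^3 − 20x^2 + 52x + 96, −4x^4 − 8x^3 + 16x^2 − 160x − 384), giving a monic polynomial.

Euclidean algorithm in ℚ[x]:
  x^5 − 4x^4 + 19x^3 − 20x^2 + 52x + 96 = (−(1/4)x + 3/2)(−4x^4 − 8x^3 + 16x^2 − 160x − 384) + (35x^3 − 84x^2 + 196x + 672)
  −4x^4 − 8x^3 + 16x^2 − 160x − 384 = (−(4/35)x − 88/175)(35x^3 − 84x^2 + 196x + 672) + (−(96/25)x^2 + (384/25)x − 1152/25)
  35x^3 − 84x^2 + 196x + 672 = (−(875/96)x − 175/12)(−(96/25)x^2 + (384/25)x − 1152/25) + (0)
Last nonzero remainder: −(96/25)x^2 + (384/25)x − 1152/25. Dividing through by −96/25 gives the monic gcd x^2 − 4x + 12.
Then lcm(f, g) = f·g / gcd(f, g); expanding and making the result monic gives the answer.

x^7 + 2x^6 + 3x^5 + 62x^4 + 84x^3 + 248x^2 + 992x + 768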